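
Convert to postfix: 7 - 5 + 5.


Left to right (same or higher precedence on left)
Postfix: 7 5 - 5 +


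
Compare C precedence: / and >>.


'/' is multiplicative (level 10); '>>' is shift (level 8)
Higher level binds tighter
'/' has higher precedence than '>>'


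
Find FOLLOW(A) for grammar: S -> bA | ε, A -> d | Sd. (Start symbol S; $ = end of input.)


$ ∈ FOLLOW(S). For each A -> αBβ: add FIRST(β)\{ε} to FOLLOW(B); if β nullable, add FOLLOW(A).
FOLLOW(A) = {$, d}


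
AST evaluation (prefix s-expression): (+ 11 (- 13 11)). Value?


Evaluate inner: (- 13 11) = 2
Evaluate root: (+ 11 2) = 13
Result: 13


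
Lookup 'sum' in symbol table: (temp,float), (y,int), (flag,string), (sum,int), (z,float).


Lookup 'sum' → type int


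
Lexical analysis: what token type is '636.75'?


Pattern: digits with a decimal point
Type: FLOAT_LITERAL


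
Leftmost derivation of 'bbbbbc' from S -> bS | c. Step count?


Derivation: S => bS => bbS => bbbS => bbbbS => bbbbbS => bbbbbc
Steps: 6


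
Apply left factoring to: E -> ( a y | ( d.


Common prefix: '('
Factored: E -> ( E', E' -> a y | d


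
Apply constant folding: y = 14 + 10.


14 + 10 = 24 at compile time
Optimized: y = 24


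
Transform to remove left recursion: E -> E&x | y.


Left-recursive alternatives: E&x; non-recursive: y
Introduce E': E -> yE', E' -> &xE' | ε


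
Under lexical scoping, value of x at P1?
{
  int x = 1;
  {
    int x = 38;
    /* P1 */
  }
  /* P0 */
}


x declared in the same block as P1
x = 38


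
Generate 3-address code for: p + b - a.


Break into single-operator statements:
t1 = p + b
t2 = t1 - a


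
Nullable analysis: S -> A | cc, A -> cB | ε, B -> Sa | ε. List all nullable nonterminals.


A nonterminal is nullable iff some alternative derives ε (directly, or every symbol in it is nullable)
Nullable: {A, B, S}


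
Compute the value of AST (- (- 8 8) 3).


Evaluate inner: (- 8 8) = 0
Evaluate root: (- 0 3) = -3
Result: -3


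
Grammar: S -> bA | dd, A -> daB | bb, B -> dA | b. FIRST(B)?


Per alternative of B: FIRST(dA) = {d}; FIRST(b) = {b}
FIRST(B) = {b, d}


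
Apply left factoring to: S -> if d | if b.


Common prefix: 'if'
Factored: S -> if S', S' -> d | b


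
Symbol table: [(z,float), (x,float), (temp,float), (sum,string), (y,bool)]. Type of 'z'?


Lookup 'z' → type float


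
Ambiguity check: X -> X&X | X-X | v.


'v&v-v' has two parse trees (no precedence encoded between & and -)
Ambiguous


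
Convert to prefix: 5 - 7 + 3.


left-to-right (same/higher precedence on left): tree is (+ (- 5 7) 3)
Prefix: + - 5 7 3


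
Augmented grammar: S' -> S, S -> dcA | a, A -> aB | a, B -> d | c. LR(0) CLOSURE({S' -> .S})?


Start: S' -> .S
For each item with dot before a nonterminal B, add B -> .γ for every B-production
Closure: [S' -> .S, S -> .dcA, S -> .a]


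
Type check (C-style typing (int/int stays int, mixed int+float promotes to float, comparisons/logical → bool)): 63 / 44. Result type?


Operand types: int / int
Rule: mixed int/float promotes to float; int/int stays int
Result type: int


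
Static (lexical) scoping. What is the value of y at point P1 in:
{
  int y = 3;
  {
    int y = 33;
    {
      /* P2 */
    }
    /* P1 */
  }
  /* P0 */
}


y declared in the same block as P1
y = 33


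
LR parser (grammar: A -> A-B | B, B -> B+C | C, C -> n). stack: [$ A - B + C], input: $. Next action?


handle 'B+C' on top
Action: reduce (B -> B+C)


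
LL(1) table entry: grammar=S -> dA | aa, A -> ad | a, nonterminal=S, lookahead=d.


For [S, d]: 'd' ∈ FIRST(dA)
Entry: S -> dA


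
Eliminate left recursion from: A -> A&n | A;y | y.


Left-recursive alternatives: A&n, A;y; non-recursive: y
Introduce A': A -> yA', A' -> &nA' | ;yA' | ε


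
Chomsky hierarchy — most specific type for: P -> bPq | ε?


Single nonterminal LHS, but b^n q^n is not regular
Classification: Type 2 (Context-Free)


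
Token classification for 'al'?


Pattern: letter/underscore followed by alphanumerics, not a keyword
Type: IDENTIFIER


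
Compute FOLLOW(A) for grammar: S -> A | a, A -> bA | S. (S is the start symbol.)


$ ∈ FOLLOW(S). For each A -> αBβ: add FIRST(β)\{ε} to FOLLOW(B); if β nullable, add FOLLOW(A).
FOLLOW(A) = {$}


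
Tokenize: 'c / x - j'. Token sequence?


Scan left to right, longest-match per lexeme
Tokens: ID(c), OP(/), ID(x), OP(-), ID(j)


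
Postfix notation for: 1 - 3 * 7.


* has higher precedence, evaluate 3*7 first
Postfix: 1 3 7 * -


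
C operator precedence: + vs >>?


'+' is additive (level 9); '>>' is shift (level 8)
Higher level binds tighter
'+' has higher precedence than '>>'


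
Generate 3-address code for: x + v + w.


Break into single-operator statements:
t1 = x + v
t2 = t1 + w


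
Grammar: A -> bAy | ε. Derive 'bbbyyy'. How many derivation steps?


Derivation: A => bAy => bbAyy => bbbAyyy => bbbyyy
Steps: 4


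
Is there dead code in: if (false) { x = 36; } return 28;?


condition is constant false, so the whole block is unreachable
Dead: 'if (false) { x = 36; }'


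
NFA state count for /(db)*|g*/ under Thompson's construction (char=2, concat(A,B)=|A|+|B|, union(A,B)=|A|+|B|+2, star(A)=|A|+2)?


Syntax tree has 3 char leaf(s), 1 union(s), 2 star(s)
chars contribute 3×2 = 6; each union adds +2; each star adds +2
Total: 6 + 2 + 4 = 12 states


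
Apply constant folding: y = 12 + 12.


12 + 12 = 24 at compile time
Optimized: y = 24


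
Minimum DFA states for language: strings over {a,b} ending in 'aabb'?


Track the longest suffix of input matching a prefix of 'aabb': 5 classes (prefixes of length 0..4)
Minimal DFA: 5 states


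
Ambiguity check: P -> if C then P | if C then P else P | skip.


dangling else: 'if C then if C then skip else skip' parses two ways
Ambiguous


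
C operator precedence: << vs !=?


'<<' is shift (level 8); '!=' is equality (level 6)
Higher level binds tighter
'<<' has higher precedence than '!='


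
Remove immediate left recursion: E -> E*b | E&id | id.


Left-recursive alternatives: E*b, E&id; non-recursive: id
Introduce E': E -> idE', E' -> *bE' | &idE' | ε


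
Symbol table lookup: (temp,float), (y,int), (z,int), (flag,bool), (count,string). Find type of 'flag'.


Lookup 'flag' → type bool


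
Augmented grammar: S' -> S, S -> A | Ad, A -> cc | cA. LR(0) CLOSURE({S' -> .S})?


Start: S' -> .S
For each item with dot before a nonterminal B, add B -> .γ for every B-production
Closure: [S' -> .S, S -> .A, S -> .Ad, A -> .cc, A -> .cA]


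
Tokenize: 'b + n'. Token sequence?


Scan left to right, longest-match per lexeme
Tokens: ID(b), OP(+), ID(n)


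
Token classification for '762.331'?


Pattern: digits with a decimal point
Type: FLOAT_LITERAL


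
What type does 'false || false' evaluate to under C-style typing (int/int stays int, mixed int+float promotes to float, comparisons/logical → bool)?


Operand types: bool || bool
Rule: logical operators take bool operands and yield bool
Result type: bool


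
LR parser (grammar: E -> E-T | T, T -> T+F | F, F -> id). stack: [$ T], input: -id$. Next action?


lookahead ∉ {+} so T won't extend; reduce E -> T
Action: reduce (E -> T)


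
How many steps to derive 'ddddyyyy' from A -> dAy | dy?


Derivation: A => dAy => ddAyy => dddAyyy => ddddyyyy
Steps: 4


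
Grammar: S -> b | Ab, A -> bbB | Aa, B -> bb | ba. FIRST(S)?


Per alternative of S: FIRST(b) = {b}; FIRST(Ab) = {b}
FIRST(S) = {b}


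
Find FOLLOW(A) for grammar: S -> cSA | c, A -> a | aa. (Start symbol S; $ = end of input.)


$ ∈ FOLLOW(S). For each A -> αBβ: add FIRST(β)\{ε} to FOLLOW(B); if β nullable, add FOLLOW(A).
FOLLOW(A) = {$, a}


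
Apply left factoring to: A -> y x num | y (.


Common prefix: 'y'
Factored: A -> y A', A' -> x num | (


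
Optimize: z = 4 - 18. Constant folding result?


4 - 18 = -14 at compile time
Optimized: z = -14


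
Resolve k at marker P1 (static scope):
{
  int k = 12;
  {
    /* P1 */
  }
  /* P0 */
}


P1's block does not declare k; resolves to the enclosing declaration at depth 0
k = 12


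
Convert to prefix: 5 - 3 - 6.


left-to-right (same/higher precedence on left): tree is (- (- 5 3) 6)
Prefix: - - 5 3 6


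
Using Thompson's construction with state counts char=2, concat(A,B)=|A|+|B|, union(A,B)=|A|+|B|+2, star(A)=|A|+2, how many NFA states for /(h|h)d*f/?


Syntax tree has 4 char leaf(s), 1 union(s), 1 star(s)
chars contribute 4×2 = 8; each union adds +2; each star adds +2
Total: 8 + 2 + 2 = 12 states


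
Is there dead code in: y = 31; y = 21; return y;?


first assignment to y is overwritten before any read
Dead: 'y = 31'


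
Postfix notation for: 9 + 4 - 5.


Left to right (same or higher precedence on left)
Postfix: 9 4 + 5 -


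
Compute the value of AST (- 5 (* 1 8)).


Evaluate inner: (* 1 8) = 8
Evaluate root: (- 5 8) = -3
Result: -3


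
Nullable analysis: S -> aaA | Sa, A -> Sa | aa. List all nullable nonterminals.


A nonterminal is nullable iff some alternative derives ε (directly, or every symbol in it is nullable)
Nullable: {}


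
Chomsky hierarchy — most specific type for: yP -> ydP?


LHS has context (more than one symbol) and |LHS| ≤ |RHS|
Classification: Type 1 (Context-Sensitive)


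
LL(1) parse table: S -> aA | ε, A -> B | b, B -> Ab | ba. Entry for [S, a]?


For [S, a]: 'a' ∈ FIRST(aA)
Entry: S -> aA


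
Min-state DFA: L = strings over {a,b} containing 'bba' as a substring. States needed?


KMP-style automaton: 3 progress states + 1 absorbing accept = 4
Minimal DFA: 4 states


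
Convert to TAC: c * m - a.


Break into single-operator statements:
t1 = c * m
t2 = t1 - a


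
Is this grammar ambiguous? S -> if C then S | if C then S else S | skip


dangling else: 'if C then if C then skip else skip' parses two ways
Ambiguous


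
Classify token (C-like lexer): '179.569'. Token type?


Pattern: digits with a decimal point
Type: FLOAT_LITERAL


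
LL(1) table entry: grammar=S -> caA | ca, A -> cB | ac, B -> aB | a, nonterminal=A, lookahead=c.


For [A, c]: 'c' ∈ FIRST(cB)
Entry: A -> cB


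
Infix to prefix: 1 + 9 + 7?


left-to-right (same/higher precedence on left): tree is (+ (+ 1 9) 7)
Prefix: + + 1 9 7


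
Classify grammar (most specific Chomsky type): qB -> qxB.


LHS has context (more than one symbol) and |LHS| ≤ |RHS|
Classification: Type 1 (Context-Sensitive)


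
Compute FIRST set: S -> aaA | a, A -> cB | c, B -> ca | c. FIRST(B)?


Per alternative of B: FIRST(ca) = {c}; FIRST(c) = {c}
FIRST(B) = {c}


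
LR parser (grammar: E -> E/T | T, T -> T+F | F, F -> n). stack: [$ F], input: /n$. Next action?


'F' (not preceded by T+) is the handle for T -> F
Action: reduce (T -> F)


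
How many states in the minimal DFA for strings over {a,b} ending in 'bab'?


Track the longest suffix of input matching a prefix of 'bab': 4 classes (prefixes of length 0..3)
Minimal DFA: 4 states


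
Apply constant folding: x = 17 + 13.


17 + 13 = 30 at compile time
Optimized: x = 30


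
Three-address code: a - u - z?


Break into single-operator statements:
t1 = a - u
t2 = t1 - z


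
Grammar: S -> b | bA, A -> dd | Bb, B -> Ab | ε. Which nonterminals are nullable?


A nonterminal is nullable iff some alternative derives ε (directly, or every symbol in it is nullable)
Nullable: {B}


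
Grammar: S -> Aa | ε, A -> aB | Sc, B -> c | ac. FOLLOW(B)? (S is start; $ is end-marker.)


$ ∈ FOLLOW(S). For each A -> αBβ: add FIRST(β)\{ε} to FOLLOW(B); if β nullable, add FOLLOW(A).
FOLLOW(B) = {a}


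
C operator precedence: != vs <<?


'<<' is shift (level 8); '!=' is equality (level 6)
Higher level binds tighter
'<<' has higher precedence than '!='


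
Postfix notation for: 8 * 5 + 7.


Left to right (same or higher precedence on left)
Postfix: 8 5 * 7 +


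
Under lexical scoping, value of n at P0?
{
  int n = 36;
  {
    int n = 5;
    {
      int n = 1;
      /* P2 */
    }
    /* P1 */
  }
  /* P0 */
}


n declared in the same block as P0
n = 36


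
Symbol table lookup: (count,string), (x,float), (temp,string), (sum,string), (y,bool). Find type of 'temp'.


Lookup 'temp' → type string


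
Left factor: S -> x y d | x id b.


Common prefix: 'x'
Factored: S -> x S', S' -> y d | id b


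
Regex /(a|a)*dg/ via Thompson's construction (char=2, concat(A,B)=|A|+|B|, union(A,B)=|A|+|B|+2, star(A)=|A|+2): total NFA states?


Syntax tree has 4 char leaf(s), 1 union(s), 1 star(s)
chars contribute 4×2 = 8; each union adds +2; each star adds +2
Total: 8 + 2 + 2 = 12 states


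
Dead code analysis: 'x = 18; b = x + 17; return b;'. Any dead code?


x is read by b's definition; b is returned
No dead code


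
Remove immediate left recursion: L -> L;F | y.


Left-recursive alternatives: L;F; non-recursive: y
Introduce L': L -> yL', L' -> ;FL' | ε


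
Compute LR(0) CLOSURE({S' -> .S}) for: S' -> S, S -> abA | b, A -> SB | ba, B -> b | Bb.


Start: S' -> .S
For each item with dot before a nonterminal B, add B -> .γ for every B-production
Closure: [S' -> .S, S -> .abA, S -> .b]


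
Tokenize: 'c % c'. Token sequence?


Scan left to right, longest-match per lexeme
Tokens: ID(c), OP(%), ID(c)


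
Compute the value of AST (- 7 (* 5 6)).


Evaluate inner: (* 5 6) = 30
Evaluate root: (- 7 30) = -23
Result: -23


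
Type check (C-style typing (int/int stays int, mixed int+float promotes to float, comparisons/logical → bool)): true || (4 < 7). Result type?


Operand types: bool || bool
Rule: logical operators take bool operands and yield bool
Result type: bool


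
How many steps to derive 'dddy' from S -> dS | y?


Derivation: S => dS => ddS => dddS => dddy
Steps: 4


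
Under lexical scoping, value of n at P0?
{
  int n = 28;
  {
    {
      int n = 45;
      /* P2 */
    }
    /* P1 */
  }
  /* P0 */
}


n declared in the same block as P0
n = 28


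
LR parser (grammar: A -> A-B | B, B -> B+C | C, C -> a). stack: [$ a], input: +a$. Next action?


'a' on top is the handle for C -> a
Action: reduce (C -> a)


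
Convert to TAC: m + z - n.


Break into single-operator statements:
t1 = m + z
t2 = t1 - n


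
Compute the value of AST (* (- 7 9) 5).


Evaluate inner: (- 7 9) = -2
Evaluate root: (* -2 5) = -10
Result: -10


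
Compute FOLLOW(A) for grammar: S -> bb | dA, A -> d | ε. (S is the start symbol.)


$ ∈ FOLLOW(S). For each A -> αBβ: add FIRST(β)\{ε} to FOLLOW(B); if β nullable, add FOLLOW(A).
FOLLOW(A) = {$}


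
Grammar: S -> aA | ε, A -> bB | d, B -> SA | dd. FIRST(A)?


Per alternative of A: FIRST(bB) = {b}; FIRST(d) = {d}
FIRST(A) = {b, d}


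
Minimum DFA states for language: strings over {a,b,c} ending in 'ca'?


Track the longest suffix of input matching a prefix of 'ca': 3 classes (prefixes of length 0..2)
Minimal DFA: 3 states


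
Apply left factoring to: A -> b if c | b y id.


Common prefix: 'b'
Factored: A -> b A', A' -> if c | y id


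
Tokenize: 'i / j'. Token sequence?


Scan left to right, longest-match per lexeme
Tokens: ID(i), OP(/), ID(j)


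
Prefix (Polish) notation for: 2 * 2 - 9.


left-to-right (same/higher precedence on left): tree is (- (* 2 2) 9)
Prefix: - * 2 2 9


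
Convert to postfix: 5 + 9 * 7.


* has higher precedence, evaluate 9*7 first
Postfix: 5 9 7 * +


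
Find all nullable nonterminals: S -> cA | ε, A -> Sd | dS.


A nonterminal is nullable iff some alternative derives ε (directly, or every symbol in it is nullable)
Nullable: {S}


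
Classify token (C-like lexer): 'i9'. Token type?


Pattern: letter/underscore followed by alphanumerics, not a keyword
Type: IDENTIFIER


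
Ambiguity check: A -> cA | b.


right-linear, alternatives start with distinct terminals 'c' vs 'b': unique leftmost derivation
Unambiguous


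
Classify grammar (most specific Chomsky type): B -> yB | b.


Right-linear: every RHS is a terminal or a terminal followed by one nonterminal
Classification: Type 3 (Regular)


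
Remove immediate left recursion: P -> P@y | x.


Left-recursive alternatives: P@y; non-recursive: x
Introduce P': P -> xP', P' -> @yP' | ε


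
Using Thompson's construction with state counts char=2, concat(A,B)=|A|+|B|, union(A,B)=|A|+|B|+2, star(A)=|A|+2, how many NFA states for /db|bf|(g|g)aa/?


Syntax tree has 8 char leaf(s), 3 union(s), 0 star(s)
chars contribute 8×2 = 16; each union adds +2; each star adds +2
Total: 16 + 6 + 0 = 22 states


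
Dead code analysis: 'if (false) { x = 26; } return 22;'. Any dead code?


condition is constant false, so the whole block is unreachable
Dead: 'if (false) { x = 26; }'


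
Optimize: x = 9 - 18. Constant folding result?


9 - 18 = -9 at compile time
Optimized: x = -9


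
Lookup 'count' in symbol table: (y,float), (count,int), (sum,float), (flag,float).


Lookup 'count' → type int


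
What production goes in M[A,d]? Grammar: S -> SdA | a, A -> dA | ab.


For [A, d]: 'd' ∈ FIRST(dA)
Entry: A -> dA


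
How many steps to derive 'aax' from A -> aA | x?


Derivation: A => aA => aaA => aax
Steps: 3


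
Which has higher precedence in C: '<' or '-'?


'-' is additive (level 9); '<' is relational (level 7)
Higher level binds tighter
'-' has higher precedence than '<'


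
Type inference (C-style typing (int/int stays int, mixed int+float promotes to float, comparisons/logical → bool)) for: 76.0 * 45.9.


Operand types: float * float
Rule: mixed int/float promotes to float; int/int stays int
Result type: float


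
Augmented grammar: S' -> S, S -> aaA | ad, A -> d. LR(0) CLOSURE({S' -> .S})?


Start: S' -> .S
For each item with dot before a nonterminal B, add B -> .γ for every B-production
Closure: [S' -> .S, S -> .aaA, S -> .ad]


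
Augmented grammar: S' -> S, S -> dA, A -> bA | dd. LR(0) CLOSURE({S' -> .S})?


Start: S' -> .S
For each item with dot before a nonterminal B, add B -> .γ for every B-production
Closure: [S' -> .S, S -> .dA]


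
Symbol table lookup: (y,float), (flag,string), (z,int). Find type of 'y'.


Lookup 'y' → type float


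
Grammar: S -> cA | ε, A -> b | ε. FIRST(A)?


Per alternative of A: FIRST(b) = {b}; FIRST(ε) = {ε}
FIRST(A) = {b, ε}


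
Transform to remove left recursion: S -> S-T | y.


Left-recursive alternatives: S-T; non-recursive: y
Introduce S': S -> yS', S' -> -TS' | ε


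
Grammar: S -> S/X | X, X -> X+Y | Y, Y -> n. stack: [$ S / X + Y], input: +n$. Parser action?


handle 'X+Y' on top
Action: reduce (X -> X+Y)


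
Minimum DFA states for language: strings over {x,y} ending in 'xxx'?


Track the longest suffix of input matching a prefix of 'xxx': 4 classes (prefixes of length 0..3)
Minimal DFA: 4 states


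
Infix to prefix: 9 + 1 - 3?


left-to-right (same/higher precedence on left): tree is (- (+ 9 1) 3)
Prefix: - + 9 1 3


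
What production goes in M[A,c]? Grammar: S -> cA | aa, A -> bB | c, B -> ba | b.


For [A, c]: 'c' ∈ FIRST(c)
Entry: A -> c


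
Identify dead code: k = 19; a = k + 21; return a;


k is read by a's definition; a is returned
No dead code


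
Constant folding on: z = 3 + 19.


3 + 19 = 22 at compile time
Optimized: z = 22


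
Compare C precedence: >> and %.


'%' is multiplicative (level 10); '>>' is shift (level 8)
Higher level binds tighter
'%' has higher precedence than '>>'


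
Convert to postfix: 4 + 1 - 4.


Left to right (same or higher precedence on left)
Postfix: 4 1 + 4 -


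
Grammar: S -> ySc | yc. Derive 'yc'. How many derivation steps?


Derivation: S => yc
Steps: 1


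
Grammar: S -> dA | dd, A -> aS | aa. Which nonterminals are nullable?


A nonterminal is nullable iff some alternative derives ε (directly, or every symbol in it is nullable)
Nullable: {}


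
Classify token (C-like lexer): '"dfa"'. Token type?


Pattern: double-quoted sequence
Type: STRING_LITERAL


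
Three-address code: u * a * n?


Break into single-operator statements:
t1 = u * a
t2 = t1 * n


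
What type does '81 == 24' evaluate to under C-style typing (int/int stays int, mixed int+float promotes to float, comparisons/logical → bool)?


Operand types: int == int
Rule: comparison yields bool
Result type: bool


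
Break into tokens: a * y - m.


Scan left to right, longest-match per lexeme
Tokens: ID(a), OP(*), ID(y), OP(-), ID(m)


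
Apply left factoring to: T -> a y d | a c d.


Common prefix: 'a'
Factored: T -> a T', T' -> y d | c d


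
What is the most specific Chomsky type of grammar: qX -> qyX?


LHS has context (more than one symbol) and |LHS| ≤ |RHS|
Classification: Type 1 (Context-Sensitive)


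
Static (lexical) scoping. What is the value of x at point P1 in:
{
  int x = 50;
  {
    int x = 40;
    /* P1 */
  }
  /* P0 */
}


x declared in the same block as P1
x = 40


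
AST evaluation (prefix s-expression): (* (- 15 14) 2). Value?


Evaluate inner: (- 15 14) = 1
Evaluate root: (* 1 2) = 2
Result: 2


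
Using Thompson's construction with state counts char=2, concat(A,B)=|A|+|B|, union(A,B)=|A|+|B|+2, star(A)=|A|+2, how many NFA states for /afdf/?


Syntax tree has 4 char leaf(s), 0 union(s), 0 star(s)
chars contribute 4×2 = 8; each union adds +2; each star adds +2
Total: 8 + 0 + 0 = 8 states


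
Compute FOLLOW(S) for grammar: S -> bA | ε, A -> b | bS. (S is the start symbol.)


$ ∈ FOLLOW(S). For each A -> αBβ: add FIRST(β)\{ε} to FOLLOW(B); if β nullable, add FOLLOW(A).
FOLLOW(S) = {$}


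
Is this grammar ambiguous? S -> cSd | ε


balanced c^n…d^n: each string has a unique parse
Unambiguous


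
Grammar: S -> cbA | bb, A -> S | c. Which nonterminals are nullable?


A nonterminal is nullable iff some alternative derives ε (directly, or every symbol in it is nullable)
Nullable: {}


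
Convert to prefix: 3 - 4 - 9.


left-to-right (same/higher precedence on left): tree is (- (- 3 4) 9)
Prefix: - - 3 4 9


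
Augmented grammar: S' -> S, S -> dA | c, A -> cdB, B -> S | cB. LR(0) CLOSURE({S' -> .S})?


Start: S' -> .S
For each item with dot before a nonterminal B, add B -> .γ for every B-production
Closure: [S' -> .S, S -> .dA, S -> .c]


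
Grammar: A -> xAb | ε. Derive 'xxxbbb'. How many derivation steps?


Derivation: A => xAb => xxAbb => xxxAbbb => xxxbbb
Steps: 4


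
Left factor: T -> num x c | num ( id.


Common prefix: 'num'
Factored: T -> num T', T' -> x c | ( id


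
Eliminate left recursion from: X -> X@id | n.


Left-recursive alternatives: X@id; non-recursive: n
Introduce X': X -> nX', X' -> @idX' | ε


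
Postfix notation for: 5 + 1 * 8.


* has higher precedence, evaluate 1*8 first
Postfix: 5 1 8 * +


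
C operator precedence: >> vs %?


'%' is multiplicative (level 10); '>>' is shift (level 8)
Higher level binds tighter
'%' has higher precedence than '>>'


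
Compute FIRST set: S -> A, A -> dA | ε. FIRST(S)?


Per alternative of S: FIRST(A) = {d, ε}
FIRST(S) = {d, ε}


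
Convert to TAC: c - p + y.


Break into single-operator statements:
t1 = c - p
t2 = t1 + y


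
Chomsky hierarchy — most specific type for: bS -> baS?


LHS has context (more than one symbol) and |LHS| ≤ |RHS|
Classification: Type 1 (Context-Sensitive)


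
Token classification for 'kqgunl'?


Pattern: letter/underscore followed by alphanumerics, not a keyword
Type: IDENTIFIER


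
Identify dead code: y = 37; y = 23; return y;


first assignment to y is overwritten before any read
Dead: 'y = 37'


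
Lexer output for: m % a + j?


Scan left to right, longest-match per lexeme
Tokens: ID(m), OP(%), ID(a), OP(+), ID(j)


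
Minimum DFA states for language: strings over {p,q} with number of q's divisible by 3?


Track (count of q) mod 3: states 0..2, accept at 0
Minimal DFA: 3 states


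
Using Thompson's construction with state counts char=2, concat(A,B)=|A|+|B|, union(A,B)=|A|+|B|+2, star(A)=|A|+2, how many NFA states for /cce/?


Syntax tree has 3 char leaf(s), 0 union(s), 0 star(s)
chars contribute 3×2 = 6; each union adds +2; each star adds +2
Total: 6 + 0 + 0 = 6 states


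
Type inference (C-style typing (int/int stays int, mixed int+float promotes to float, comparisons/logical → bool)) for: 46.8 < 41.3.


Operand types: float < float
Rule: comparison yields bool
Result type: bool


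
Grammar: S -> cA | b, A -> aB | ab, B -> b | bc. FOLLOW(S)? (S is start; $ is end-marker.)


$ ∈ FOLLOW(S). For each A -> αBβ: add FIRST(β)\{ε} to FOLLOW(B); if β nullable, add FOLLOW(A).
FOLLOW(S) = {$}


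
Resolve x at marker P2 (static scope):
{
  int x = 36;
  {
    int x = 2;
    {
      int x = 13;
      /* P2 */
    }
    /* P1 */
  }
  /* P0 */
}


x declared in the same block as P2
x = 13


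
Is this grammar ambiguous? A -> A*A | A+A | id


'id*id+id' has two parse trees (no precedence encoded between * and +)
Ambiguous


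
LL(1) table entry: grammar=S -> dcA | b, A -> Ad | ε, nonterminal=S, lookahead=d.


For [S, d]: 'd' ∈ FIRST(dcA)
Entry: S -> dcA


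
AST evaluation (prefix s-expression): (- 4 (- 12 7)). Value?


Evaluate inner: (- 12 7) = 5
Evaluate root: (- 4 5) = -1
Result: -1


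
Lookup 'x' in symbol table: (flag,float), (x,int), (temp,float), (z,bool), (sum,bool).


Lookup 'x' → type int


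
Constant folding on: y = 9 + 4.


9 + 4 = 13 at compile time
Optimized: y = 13


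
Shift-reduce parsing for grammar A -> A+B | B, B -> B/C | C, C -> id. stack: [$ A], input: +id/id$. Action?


shift '+' to continue A -> A+B
Action: shift


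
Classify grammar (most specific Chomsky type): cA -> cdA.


LHS has context (more than one symbol) and |LHS| ≤ |RHS|
Classification: Type 1 (Context-Sensitive)


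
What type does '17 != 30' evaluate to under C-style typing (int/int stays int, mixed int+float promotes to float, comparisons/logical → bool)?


Operand types: int != int
Rule: comparison yields bool
Result type: bool


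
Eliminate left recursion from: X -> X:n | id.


Left-recursive alternatives: X:n; non-recursive: id
Introduce X': X -> idX', X' -> :nX' | ε


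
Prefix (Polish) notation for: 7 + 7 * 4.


'*' binds tighter: tree is (+ 7 (* 7 4))
Prefix: + 7 * 7 4


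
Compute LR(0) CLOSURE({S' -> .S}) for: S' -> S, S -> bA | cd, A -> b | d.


Start: S' -> .S
For each item with dot before a nonterminal B, add B -> .γ for every B-production
Closure: [S' -> .S, S -> .bA, S -> .cd]


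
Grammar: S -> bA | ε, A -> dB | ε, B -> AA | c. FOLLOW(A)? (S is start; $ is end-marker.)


$ ∈ FOLLOW(S). For each A -> αBβ: add FIRST(β)\{ε} to FOLLOW(B); if β nullable, add FOLLOW(A).
FOLLOW(A) = {$, d}


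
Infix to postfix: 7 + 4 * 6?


* has higher precedence, evaluate 4*6 first
Postfix: 7 4 6 * +


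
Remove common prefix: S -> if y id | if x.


Common prefix: 'if'
Factored: S -> if S', S' -> y id | x


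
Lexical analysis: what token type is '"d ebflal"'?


Pattern: double-quoted sequence
Type: STRING_LITERAL


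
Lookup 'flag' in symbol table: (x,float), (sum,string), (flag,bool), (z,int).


Lookup 'flag' → type bool


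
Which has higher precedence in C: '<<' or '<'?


'<<' is shift (level 8); '<' is relational (level 7)
Higher level binds tighter
'<<' has higher precedence than '<'


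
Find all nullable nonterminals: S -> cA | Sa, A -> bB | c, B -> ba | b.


A nonterminal is nullable iff some alternative derives ε (directly, or every symbol in it is nullable)
Nullable: {}


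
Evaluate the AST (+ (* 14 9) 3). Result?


Evaluate inner: (* 14 9) = 126
Evaluate root: (+ 126 3) = 129
Result: 129


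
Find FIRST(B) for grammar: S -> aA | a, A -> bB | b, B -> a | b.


Per alternative of B: FIRST(a) = {a}; FIRST(b) = {b}
FIRST(B) = {a, b}


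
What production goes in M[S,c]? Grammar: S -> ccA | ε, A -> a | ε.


For [S, c]: 'c' ∈ FIRST(ccA)
Entry: S -> ccA


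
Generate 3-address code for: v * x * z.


Break into single-operator statements:
t1 = v * x
t2 = t1 * z


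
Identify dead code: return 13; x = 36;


statement follows a return and is unreachable
Dead: 'x = 36'


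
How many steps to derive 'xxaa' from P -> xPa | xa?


Derivation: P => xPa => xxaa
Steps: 2


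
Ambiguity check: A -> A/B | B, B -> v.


precedence layered via separate nonterminal B: deterministic
Unambiguous


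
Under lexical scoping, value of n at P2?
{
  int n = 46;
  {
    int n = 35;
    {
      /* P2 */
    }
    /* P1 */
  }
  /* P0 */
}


P2's block does not declare n; resolves to the enclosing declaration at depth 1
n = 35


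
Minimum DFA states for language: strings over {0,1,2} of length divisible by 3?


Track length mod 3: states 0..2, accept at 0
Minimal DFA: 3 states


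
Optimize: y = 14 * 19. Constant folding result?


14 * 19 = 266 at compile time
Optimized: y = 266


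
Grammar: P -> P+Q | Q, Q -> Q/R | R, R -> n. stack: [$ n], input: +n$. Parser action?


'n' on top is the handle for R -> n
Action: reduce (R -> n)


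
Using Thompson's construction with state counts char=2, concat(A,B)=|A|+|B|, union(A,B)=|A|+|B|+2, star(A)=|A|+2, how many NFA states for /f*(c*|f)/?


Syntax tree has 3 char leaf(s), 1 union(s), 2 star(s)
chars contribute 3×2 = 6; each union adds +2; each star adds +2
Total: 6 + 2 + 4 = 12 states


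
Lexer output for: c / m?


Scan left to right, longest-match per lexeme
Tokens: ID(c), OP(/), ID(m)


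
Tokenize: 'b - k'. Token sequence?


Scan left to right, longest-match per lexeme
Tokens: ID(b), OP(-), ID(k)


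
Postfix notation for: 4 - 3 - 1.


Left to right (same or higher precedence on left)
Postfix: 4 3 - 1 -


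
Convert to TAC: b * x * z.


Break into single-operator statements:
t1 = b * x
t2 = t1 * z


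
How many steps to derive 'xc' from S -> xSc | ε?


Derivation: S => xSc => xc
Steps: 2


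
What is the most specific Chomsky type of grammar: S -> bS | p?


Right-linear: every RHS is a terminal or a terminal followed by one nonterminal
Classification: Type 3 (Regular)


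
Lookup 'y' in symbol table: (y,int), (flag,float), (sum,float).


Lookup 'y' → type int


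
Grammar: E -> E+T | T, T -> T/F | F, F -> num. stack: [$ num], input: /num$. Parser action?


'num' on top is the handle for F -> num
Action: reduce (F -> num)


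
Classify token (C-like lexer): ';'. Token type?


Pattern: delimiter/punctuation
Type: PUNCTUATION


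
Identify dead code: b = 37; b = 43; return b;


first assignment to b is overwritten before any read
Dead: 'b = 37'


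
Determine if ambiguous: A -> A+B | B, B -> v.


precedence layered via separate nonterminal B: deterministic
Unambiguous


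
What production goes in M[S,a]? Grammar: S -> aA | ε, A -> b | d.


For [S, a]: 'a' ∈ FIRST(aA)
Entry: S -> aA


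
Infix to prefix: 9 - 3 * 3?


'*' binds tighter: tree is (- 9 (* 3 3))
Prefix: - 9 * 3 3


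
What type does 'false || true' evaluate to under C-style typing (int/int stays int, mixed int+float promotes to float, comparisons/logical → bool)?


Operand types: bool || bool
Rule: logical operators take bool operands and yield bool
Result type: bool


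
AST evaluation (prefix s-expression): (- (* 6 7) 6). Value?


Evaluate inner: (* 6 7) = 42
Evaluate root: (- 42 6) = 36
Result: 36


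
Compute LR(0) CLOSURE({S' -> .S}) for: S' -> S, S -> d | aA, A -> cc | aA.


Start: S' -> .S
For each item with dot before a nonterminal B, add B -> .γ for every B-production
Closure: [S' -> .S, S -> .d, S -> .aA]


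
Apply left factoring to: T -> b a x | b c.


Common prefix: 'b'
Factored: T -> b T', T' -> a x | c


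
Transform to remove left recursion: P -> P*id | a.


Left-recursive alternatives: P*id; non-recursive: a
Introduce P': P -> aP', P' -> *idP' | ε


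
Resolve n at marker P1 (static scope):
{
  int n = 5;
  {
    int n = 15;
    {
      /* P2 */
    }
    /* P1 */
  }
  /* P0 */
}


n declared in the same block as P1
n = 15


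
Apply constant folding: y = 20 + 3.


20 + 3 = 23 at compile time
Optimized: y = 23


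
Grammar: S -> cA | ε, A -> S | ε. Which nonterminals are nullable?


A nonterminal is nullable iff some alternative derives ε (directly, or every symbol in it is nullable)
Nullable: {A, S}


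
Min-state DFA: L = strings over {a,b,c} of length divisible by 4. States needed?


Track length mod 4: states 0..3, accept at 0
Minimal DFA: 4 states


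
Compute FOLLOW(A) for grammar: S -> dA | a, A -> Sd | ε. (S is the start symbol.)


$ ∈ FOLLOW(S). For each A -> αBβ: add FIRST(β)\{ε} to FOLLOW(B); if β nullable, add FOLLOW(A).
FOLLOW(A) = {$, d}


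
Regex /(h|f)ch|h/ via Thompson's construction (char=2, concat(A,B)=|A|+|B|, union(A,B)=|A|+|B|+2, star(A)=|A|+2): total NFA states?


Syntax tree has 5 char leaf(s), 2 union(s), 0 star(s)
chars contribute 5×2 = 10; each union adds +2; each star adds +2
Total: 10 + 4 + 0 = 14 states


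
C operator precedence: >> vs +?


'+' is additive (level 9); '>>' is shift (level 8)
Higher level binds tighter
'+' has higher precedence than '>>'


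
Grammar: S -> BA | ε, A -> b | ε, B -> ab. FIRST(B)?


Per alternative of B: FIRST(ab) = {a}
FIRST(B) = {a}


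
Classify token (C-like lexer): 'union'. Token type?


Pattern: reserved word
Type: KEYWORD


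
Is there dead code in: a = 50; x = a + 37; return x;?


a is read by x's definition; x is returned
No dead code


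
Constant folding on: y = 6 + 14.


6 + 14 = 20 at compile time
Optimized: y = 20


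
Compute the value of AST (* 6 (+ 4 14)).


Evaluate inner: (+ 4 14) = 18
Evaluate root: (* 6 18) = 108
Result: 108


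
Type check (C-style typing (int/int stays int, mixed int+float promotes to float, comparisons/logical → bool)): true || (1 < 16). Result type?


Operand types: bool || bool
Rule: logical operators take bool operands and yield bool
Result type: bool


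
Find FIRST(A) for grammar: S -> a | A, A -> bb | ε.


Per alternative of A: FIRST(bb) = {b}; FIRST(ε) = {ε}
FIRST(A) = {b, ε}


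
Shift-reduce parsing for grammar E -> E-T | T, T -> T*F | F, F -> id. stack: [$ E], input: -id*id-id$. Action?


shift '-' to continue E -> E-T
Action: shift


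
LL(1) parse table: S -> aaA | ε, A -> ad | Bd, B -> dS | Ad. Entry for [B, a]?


For [B, a]: 'a' ∈ FIRST(Ad)
Entry: B -> Ad


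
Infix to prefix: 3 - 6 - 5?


left-to-right (same/higher precedence on left): tree is (- (- 3 6) 5)
Prefix: - - 3 6 5


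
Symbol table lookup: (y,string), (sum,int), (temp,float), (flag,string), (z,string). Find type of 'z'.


Lookup 'z' → type string


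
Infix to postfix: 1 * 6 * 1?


Left to right (same or higher precedence on left)
Postfix: 1 6 * 1 *


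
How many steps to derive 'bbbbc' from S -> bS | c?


Derivation: S => bS => bbS => bbbS => bbbbS => bbbbc
Steps: 5


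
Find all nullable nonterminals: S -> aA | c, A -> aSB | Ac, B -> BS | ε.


A nonterminal is nullable iff some alternative derives ε (directly, or every symbol in it is nullable)
Nullable: {B}


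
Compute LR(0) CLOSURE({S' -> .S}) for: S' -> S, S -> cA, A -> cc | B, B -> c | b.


Start: S' -> .S
For each item with dot before a nonterminal B, add B -> .γ for every B-production
Closure: [S' -> .S, S -> .cA]


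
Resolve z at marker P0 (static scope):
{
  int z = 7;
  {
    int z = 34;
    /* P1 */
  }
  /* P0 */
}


z declared in the same block as P0
z = 7


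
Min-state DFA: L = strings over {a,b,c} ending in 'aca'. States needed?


Track the longest suffix of input matching a prefix of 'aca': 4 classes (prefixes of length 0..3)
Minimal DFA: 4 states


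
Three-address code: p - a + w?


Break into single-operator statements:
t1 = p - a
t2 = t1 + w


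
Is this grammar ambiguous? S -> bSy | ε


balanced b^n…y^n: each string has a unique parse
Unambiguous


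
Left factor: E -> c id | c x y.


Common prefix: 'c'
Factored: E -> c E', E' -> id | x y


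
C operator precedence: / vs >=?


'/' is multiplicative (level 10); '>=' is relational (level 7)
Higher level binds tighter
'/' has higher precedence than '>='


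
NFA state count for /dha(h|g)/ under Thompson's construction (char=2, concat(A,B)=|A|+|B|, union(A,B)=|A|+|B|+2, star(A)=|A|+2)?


Syntax tree has 5 char leaf(s), 1 union(s), 0 star(s)
chars contribute 5×2 = 10; each union adds +2; each star adds +2
Total: 10 + 2 + 0 = 12 states


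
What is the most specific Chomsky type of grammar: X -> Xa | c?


Left-linear: every RHS is a terminal or one nonterminal followed by a terminal
Classification: Type 3 (Regular)


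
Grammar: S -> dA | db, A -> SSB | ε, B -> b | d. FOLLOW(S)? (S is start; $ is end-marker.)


$ ∈ FOLLOW(S). For each A -> αBβ: add FIRST(β)\{ε} to FOLLOW(B); if β nullable, add FOLLOW(A).
FOLLOW(S) = {$, b, d}


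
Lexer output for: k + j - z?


Scan left to right, longest-match per lexeme
Tokens: ID(k), OP(+), ID(j), OP(-), ID(z)


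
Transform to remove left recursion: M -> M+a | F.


Left-recursive alternatives: M+a; non-recursive: F
Introduce M': M -> FM', M' -> +aM' | ε


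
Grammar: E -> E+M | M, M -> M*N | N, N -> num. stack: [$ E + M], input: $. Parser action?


handle 'E+M' on top; lookahead ∈ FOLLOW(E) = {+, $}
Action: reduce (E -> E+M)


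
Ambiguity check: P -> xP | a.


right-linear, alternatives start with distinct terminals 'x' vs 'a': unique leftmost derivation
Unambiguous


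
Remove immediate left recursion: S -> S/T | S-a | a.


Left-recursive alternatives: S/T, S-a; non-recursive: a
Introduce S': S -> aS', S' -> /TS' | -aS' | ε


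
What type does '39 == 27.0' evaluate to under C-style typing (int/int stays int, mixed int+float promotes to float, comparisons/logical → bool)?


Operand types: int == float
Rule: comparison yields bool
Result type: bool


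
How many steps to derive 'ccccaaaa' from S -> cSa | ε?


Derivation: S => cSa => ccSaa => cccSaaa => ccccSaaaa => ccccaaaa
Steps: 5


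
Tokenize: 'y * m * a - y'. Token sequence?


Scan left to right, longest-match per lexeme
Tokens: ID(y), OP(*), ID(m), OP(*), ID(a), OP(-), ID(y)


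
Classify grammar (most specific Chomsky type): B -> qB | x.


Right-linear: every RHS is a terminal or a terminal followed by one nonterminal
Classification: Type 3 (Regular)


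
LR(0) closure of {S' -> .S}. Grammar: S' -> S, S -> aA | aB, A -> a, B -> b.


Start: S' -> .S
For each item with dot before a nonterminal B, add B -> .γ for every B-production
Closure: [S' -> .S, S -> .aA, S -> .aB]


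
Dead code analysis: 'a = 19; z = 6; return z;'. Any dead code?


a is assigned but never read
Dead: 'a = 19'


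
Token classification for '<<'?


Pattern: operator symbol
Type: OPERATOR
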